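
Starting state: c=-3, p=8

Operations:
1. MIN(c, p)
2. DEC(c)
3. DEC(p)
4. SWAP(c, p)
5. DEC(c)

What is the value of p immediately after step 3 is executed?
p = 7

Tracing p through execution:
Initial: p = 8
After step 1 (MIN(c, p)): p = 8
After step 2 (DEC(c)): p = 8
After step 3 (DEC(p)): p = 7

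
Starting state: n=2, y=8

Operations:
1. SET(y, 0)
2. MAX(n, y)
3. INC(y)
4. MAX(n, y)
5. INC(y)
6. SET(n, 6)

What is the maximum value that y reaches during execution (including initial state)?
8

Values of y at each step:
Initial: y = 8 ← maximum
After step 1: y = 0
After step 2: y = 0
After step 3: y = 1
After step 4: y = 1
After step 5: y = 2
After step 6: y = 2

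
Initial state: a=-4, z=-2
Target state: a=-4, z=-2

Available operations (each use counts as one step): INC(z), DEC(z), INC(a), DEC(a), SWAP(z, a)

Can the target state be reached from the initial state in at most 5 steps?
Yes

Path (0 steps): 0 steps (already at target)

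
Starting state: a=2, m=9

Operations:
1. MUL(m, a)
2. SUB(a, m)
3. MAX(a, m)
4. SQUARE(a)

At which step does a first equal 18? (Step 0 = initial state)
Step 3

Tracing a:
Initial: a = 2
After step 1: a = 2
After step 2: a = -16
After step 3: a = 18 ← first occurrence
After step 4: a = 324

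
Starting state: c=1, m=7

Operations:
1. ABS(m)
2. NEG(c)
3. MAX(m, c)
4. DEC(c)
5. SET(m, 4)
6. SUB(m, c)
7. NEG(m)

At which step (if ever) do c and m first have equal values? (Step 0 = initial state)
Never

c and m never become equal during execution.

Comparing values at each step:
Initial: c=1, m=7
After step 1: c=1, m=7
After step 2: c=-1, m=7
After step 3: c=-1, m=7
After step 4: c=-2, m=7
After step 5: c=-2, m=4
After step 6: c=-2, m=6
After step 7: c=-2, m=-6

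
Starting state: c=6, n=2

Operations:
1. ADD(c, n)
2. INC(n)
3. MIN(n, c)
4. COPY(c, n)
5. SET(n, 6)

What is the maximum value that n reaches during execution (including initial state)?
6

Values of n at each step:
Initial: n = 2
After step 1: n = 2
After step 2: n = 3
After step 3: n = 3
After step 4: n = 3
After step 5: n = 6 ← maximum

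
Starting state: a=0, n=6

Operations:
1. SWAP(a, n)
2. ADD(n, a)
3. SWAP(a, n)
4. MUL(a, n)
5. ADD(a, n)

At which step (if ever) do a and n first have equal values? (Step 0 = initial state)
Step 2

a and n first become equal after step 2.

Comparing values at each step:
Initial: a=0, n=6
After step 1: a=6, n=0
After step 2: a=6, n=6 ← equal!
After step 3: a=6, n=6 ← equal!
After step 4: a=36, n=6
After step 5: a=42, n=6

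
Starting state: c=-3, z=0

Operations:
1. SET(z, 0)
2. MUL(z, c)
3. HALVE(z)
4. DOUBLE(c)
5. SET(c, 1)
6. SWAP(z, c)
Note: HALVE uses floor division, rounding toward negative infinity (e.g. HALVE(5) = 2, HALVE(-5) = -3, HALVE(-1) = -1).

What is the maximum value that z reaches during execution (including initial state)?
1

Values of z at each step:
Initial: z = 0
After step 1: z = 0
After step 2: z = 0
After step 3: z = 0
After step 4: z = 0
After step 5: z = 0
After step 6: z = 1 ← maximum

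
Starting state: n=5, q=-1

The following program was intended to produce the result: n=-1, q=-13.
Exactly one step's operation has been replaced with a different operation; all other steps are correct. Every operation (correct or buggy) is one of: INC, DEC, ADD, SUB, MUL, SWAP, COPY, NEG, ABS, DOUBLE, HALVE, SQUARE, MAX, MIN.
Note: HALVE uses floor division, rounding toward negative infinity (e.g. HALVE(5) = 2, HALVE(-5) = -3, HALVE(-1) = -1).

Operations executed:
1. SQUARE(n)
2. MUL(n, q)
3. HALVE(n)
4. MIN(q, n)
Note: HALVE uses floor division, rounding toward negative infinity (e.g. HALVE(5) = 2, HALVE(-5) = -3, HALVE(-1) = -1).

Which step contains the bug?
Step 4

Trace with buggy code:
Initial: n=5, q=-1
After step 1: n=25, q=-1
After step 2: n=-25, q=-1
After step 3: n=-13, q=-1
After step 4: n=-13, q=-13
Actual final n=-13, q=-13 ≠ expected n=-1, q=-13.
Step 4 is the only position where a single-operation replacement can produce the expected result.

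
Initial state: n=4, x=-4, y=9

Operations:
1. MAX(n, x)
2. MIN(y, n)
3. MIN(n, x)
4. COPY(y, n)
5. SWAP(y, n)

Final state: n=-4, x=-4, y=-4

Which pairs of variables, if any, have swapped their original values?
None

Comparing initial and final values:
y: 9 → -4
x: -4 → -4
n: 4 → -4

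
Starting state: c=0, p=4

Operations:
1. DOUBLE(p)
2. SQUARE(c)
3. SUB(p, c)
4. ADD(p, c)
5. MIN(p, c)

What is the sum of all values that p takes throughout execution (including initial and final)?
36

Values of p at each step:
Initial: p = 4
After step 1: p = 8
After step 2: p = 8
After step 3: p = 8
After step 4: p = 8
After step 5: p = 0
Sum = 4 + 8 + 8 + 8 + 8 + 0 = 36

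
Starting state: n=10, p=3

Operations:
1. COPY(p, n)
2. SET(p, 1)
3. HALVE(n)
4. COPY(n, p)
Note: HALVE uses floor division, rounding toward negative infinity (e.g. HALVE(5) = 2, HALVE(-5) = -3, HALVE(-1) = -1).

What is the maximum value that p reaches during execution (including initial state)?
10

Values of p at each step:
Initial: p = 3
After step 1: p = 10 ← maximum
After step 2: p = 1
After step 3: p = 1
After step 4: p = 1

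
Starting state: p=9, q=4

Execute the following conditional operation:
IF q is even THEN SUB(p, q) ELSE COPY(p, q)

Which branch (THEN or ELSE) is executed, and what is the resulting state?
Branch: THEN, Final state: p=5, q=4

Evaluating condition: q is even
Condition is True, so THEN branch executes
After SUB(p, q): p=5, q=4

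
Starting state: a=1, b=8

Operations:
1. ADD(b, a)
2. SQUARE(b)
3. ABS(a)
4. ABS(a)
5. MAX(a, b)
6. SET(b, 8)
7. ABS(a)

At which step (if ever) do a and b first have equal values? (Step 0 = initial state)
Step 5

a and b first become equal after step 5.

Comparing values at each step:
Initial: a=1, b=8
After step 1: a=1, b=9
After step 2: a=1, b=81
After step 3: a=1, b=81
After step 4: a=1, b=81
After step 5: a=81, b=81 ← equal!
After step 6: a=81, b=8
After step 7: a=81, b=8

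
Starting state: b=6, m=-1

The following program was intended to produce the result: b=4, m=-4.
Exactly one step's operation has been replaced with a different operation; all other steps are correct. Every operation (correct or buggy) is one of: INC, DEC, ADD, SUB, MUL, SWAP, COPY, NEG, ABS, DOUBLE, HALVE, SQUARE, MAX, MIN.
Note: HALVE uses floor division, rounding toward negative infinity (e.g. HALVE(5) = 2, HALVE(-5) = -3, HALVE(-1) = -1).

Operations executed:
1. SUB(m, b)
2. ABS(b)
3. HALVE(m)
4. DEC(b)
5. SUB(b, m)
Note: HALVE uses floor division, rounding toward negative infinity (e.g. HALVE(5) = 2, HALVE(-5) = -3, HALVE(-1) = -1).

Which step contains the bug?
Step 5

Trace with buggy code:
Initial: b=6, m=-1
After step 1: b=6, m=-7
After step 2: b=6, m=-7
After step 3: b=6, m=-4
After step 4: b=5, m=-4
After step 5: b=9, m=-4
Actual final b=9, m=-4 ≠ expected b=4, m=-4.
Step 5 is the only position where a single-operation replacement can produce the expected result.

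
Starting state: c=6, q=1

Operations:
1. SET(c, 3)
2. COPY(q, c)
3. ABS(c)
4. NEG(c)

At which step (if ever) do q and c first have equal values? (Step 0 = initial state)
Step 2

q and c first become equal after step 2.

Comparing values at each step:
Initial: q=1, c=6
After step 1: q=1, c=3
After step 2: q=3, c=3 ← equal!
After step 3: q=3, c=3 ← equal!
After step 4: q=3, c=-3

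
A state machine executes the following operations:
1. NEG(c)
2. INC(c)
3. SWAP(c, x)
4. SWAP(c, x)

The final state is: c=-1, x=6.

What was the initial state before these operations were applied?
c=2, x=6

Working backwards:
Final state: c=-1, x=6
Before step 4 (SWAP(c, x)): c=6, x=-1
Before step 3 (SWAP(c, x)): c=-1, x=6
Before step 2 (INC(c)): c=-2, x=6
Before step 1 (NEG(c)): c=2, x=6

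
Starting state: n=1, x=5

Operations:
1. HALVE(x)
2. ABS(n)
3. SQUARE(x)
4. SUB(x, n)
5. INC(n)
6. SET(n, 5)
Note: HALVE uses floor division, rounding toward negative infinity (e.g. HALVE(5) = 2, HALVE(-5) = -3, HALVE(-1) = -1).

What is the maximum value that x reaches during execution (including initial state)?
5

Values of x at each step:
Initial: x = 5 ← maximum
After step 1: x = 2
After step 2: x = 2
After step 3: x = 4
After step 4: x = 3
After step 5: x = 3
After step 6: x = 3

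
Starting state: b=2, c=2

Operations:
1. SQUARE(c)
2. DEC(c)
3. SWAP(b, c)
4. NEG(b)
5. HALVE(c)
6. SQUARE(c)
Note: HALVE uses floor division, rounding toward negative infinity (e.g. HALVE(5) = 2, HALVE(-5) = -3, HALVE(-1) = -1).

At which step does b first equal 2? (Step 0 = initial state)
Step 0

Tracing b:
Initial: b = 2 ← first occurrence
After step 1: b = 2
After step 2: b = 2
After step 3: b = 3
After step 4: b = -3
After step 5: b = -3
After step 6: b = -3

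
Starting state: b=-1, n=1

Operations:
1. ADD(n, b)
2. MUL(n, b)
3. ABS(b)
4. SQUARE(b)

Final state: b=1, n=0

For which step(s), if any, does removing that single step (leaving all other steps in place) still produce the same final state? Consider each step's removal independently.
Step(s) 2, 3, 4

Testing removal of each single step:
Without step 1: final = b=1, n=-1 (different)
Without step 2: final = b=1, n=0 (same)
Without step 3: final = b=1, n=0 (same)
Without step 4: final = b=1, n=0 (same)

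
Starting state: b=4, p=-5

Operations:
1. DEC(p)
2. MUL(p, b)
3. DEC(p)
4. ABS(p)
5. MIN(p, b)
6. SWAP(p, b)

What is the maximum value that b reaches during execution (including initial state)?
4

Values of b at each step:
Initial: b = 4 ← maximum
After step 1: b = 4
After step 2: b = 4
After step 3: b = 4
After step 4: b = 4
After step 5: b = 4
After step 6: b = 4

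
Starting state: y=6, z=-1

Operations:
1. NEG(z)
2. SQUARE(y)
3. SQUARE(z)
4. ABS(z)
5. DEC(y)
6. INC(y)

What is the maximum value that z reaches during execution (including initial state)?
1

Values of z at each step:
Initial: z = -1
After step 1: z = 1 ← maximum
After step 2: z = 1
After step 3: z = 1
After step 4: z = 1
After step 5: z = 1
After step 6: z = 1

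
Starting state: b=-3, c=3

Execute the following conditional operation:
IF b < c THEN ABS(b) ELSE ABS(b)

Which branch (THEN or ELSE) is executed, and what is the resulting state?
Branch: THEN, Final state: b=3, c=3

Evaluating condition: b < c
b = -3, c = 3
Condition is True, so THEN branch executes
After ABS(b): b=3, c=3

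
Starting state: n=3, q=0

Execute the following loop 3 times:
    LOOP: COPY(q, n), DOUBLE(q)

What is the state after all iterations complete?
n=3, q=6

Iteration trace:
Start: n=3, q=0
After iteration 1: n=3, q=6
After iteration 2: n=3, q=6
After iteration 3: n=3, q=6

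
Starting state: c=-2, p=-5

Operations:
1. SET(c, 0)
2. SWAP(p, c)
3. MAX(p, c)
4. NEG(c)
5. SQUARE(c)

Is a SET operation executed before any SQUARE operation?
Yes

First SET: step 1
First SQUARE: step 5
Since 1 < 5, SET comes first.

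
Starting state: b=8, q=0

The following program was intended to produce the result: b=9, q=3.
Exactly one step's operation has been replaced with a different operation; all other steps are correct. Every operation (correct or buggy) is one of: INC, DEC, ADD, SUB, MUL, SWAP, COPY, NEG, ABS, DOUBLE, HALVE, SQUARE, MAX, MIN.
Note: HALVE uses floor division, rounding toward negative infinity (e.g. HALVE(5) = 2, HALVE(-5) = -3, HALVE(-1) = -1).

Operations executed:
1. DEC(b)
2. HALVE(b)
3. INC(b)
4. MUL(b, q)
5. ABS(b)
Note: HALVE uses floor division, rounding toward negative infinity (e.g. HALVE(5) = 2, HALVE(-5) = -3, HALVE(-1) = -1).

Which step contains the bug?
Step 3

Trace with buggy code:
Initial: b=8, q=0
After step 1: b=7, q=0
After step 2: b=3, q=0
After step 3: b=4, q=0
After step 4: b=0, q=0
After step 5: b=0, q=0
Actual final b=0, q=0 ≠ expected b=9, q=3.
Step 3 is the only position where a single-operation replacement can produce the expected result.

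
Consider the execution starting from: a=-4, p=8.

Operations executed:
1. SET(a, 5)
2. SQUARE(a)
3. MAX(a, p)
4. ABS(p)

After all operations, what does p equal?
p = 8

Tracing execution:
Step 1: SET(a, 5) → p = 8
Step 2: SQUARE(a) → p = 8
Step 3: MAX(a, p) → p = 8
Step 4: ABS(p) → p = 8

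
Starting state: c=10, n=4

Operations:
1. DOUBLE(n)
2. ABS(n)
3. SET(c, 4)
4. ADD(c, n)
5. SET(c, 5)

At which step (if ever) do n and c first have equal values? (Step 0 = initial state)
Never

n and c never become equal during execution.

Comparing values at each step:
Initial: n=4, c=10
After step 1: n=8, c=10
After step 2: n=8, c=10
After step 3: n=8, c=4
After step 4: n=8, c=12
After step 5: n=8, c=5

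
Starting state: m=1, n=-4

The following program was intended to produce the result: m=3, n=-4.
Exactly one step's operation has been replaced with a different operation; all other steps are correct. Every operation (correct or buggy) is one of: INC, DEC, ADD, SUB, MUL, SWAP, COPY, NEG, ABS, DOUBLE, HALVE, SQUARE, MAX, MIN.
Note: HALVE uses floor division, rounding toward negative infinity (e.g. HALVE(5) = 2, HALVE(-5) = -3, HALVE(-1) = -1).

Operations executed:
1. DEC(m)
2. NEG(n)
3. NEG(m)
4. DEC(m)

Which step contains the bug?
Step 2

Trace with buggy code:
Initial: m=1, n=-4
After step 1: m=0, n=-4
After step 2: m=0, n=4
After step 3: m=0, n=4
After step 4: m=-1, n=4
Actual final m=-1, n=4 ≠ expected m=3, n=-4.
Step 2 is the only position where a single-operation replacement can produce the expected result.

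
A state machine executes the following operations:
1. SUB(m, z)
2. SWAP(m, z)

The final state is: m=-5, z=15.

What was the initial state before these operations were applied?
m=10, z=-5

Working backwards:
Final state: m=-5, z=15
Before step 2 (SWAP(m, z)): m=15, z=-5
Before step 1 (SUB(m, z)): m=10, z=-5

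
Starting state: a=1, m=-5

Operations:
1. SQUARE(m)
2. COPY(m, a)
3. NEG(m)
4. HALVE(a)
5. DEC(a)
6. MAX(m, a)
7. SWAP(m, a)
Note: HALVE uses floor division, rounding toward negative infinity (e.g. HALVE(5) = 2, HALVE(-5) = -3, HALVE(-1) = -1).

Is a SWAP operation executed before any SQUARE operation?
No

First SWAP: step 7
First SQUARE: step 1
Since 7 > 1, SQUARE comes first.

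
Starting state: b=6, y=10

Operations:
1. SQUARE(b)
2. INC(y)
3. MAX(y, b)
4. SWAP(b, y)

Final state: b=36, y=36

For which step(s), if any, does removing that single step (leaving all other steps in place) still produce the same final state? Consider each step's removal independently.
Step(s) 2, 4

Testing removal of each single step:
Without step 1: final = b=11, y=6 (different)
Without step 2: final = b=36, y=36 (same)
Without step 3: final = b=11, y=36 (different)
Without step 4: final = b=36, y=36 (same)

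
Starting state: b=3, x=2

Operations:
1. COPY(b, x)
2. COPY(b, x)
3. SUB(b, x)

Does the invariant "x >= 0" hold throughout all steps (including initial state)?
Yes

The invariant holds at every step.

State at each step:
Initial: b=3, x=2
After step 1: b=2, x=2
After step 2: b=2, x=2
After step 3: b=0, x=2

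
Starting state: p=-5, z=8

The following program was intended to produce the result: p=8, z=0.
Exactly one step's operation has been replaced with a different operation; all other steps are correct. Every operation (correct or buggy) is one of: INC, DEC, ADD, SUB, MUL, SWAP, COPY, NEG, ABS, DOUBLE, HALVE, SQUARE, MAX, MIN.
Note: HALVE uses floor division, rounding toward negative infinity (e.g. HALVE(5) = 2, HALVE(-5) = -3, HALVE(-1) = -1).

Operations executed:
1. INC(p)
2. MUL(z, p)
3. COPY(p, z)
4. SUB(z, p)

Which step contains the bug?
Step 2

Trace with buggy code:
Initial: p=-5, z=8
After step 1: p=-4, z=8
After step 2: p=-4, z=-32
After step 3: p=-32, z=-32
After step 4: p=-32, z=0
Actual final p=-32, z=0 ≠ expected p=8, z=0.
Step 2 is the only position where a single-operation replacement can produce the expected result.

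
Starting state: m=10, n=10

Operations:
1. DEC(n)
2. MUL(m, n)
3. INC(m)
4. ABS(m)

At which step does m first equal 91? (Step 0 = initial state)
Step 3

Tracing m:
Initial: m = 10
After step 1: m = 10
After step 2: m = 90
After step 3: m = 91 ← first occurrence
After step 4: m = 91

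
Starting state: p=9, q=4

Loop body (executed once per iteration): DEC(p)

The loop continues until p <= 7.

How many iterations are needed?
2

Tracing iterations:
Initial: p=9, q=4
After iteration 1: p=8, q=4
After iteration 2: p=7, q=4
p <= 7 now holds, so the loop exits after 2 iterations.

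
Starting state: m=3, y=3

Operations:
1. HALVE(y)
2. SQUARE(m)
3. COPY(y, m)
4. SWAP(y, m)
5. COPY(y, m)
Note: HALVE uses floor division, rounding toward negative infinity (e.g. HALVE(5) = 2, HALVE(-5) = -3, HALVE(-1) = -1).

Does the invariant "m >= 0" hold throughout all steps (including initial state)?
Yes

The invariant holds at every step.

State at each step:
Initial: m=3, y=3
After step 1: m=3, y=1
After step 2: m=9, y=1
After step 3: m=9, y=9
After step 4: m=9, y=9
After step 5: m=9, y=9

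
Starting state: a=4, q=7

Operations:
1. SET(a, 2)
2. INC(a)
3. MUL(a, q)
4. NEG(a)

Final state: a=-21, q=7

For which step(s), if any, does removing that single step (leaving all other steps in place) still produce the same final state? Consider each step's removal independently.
None - removing any single step changes the final result

Testing removal of each single step:
Without step 1: final = a=-35, q=7 (different)
Without step 2: final = a=-14, q=7 (different)
Without step 3: final = a=-3, q=7 (different)
Without step 4: final = a=21, q=7 (different)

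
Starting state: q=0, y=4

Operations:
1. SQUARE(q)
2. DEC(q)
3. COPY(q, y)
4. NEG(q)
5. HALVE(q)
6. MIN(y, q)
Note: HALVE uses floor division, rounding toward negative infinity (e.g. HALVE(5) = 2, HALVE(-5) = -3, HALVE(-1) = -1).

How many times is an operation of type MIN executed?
1

Counting MIN operations:
Step 6: MIN(y, q) ← MIN
Total: 1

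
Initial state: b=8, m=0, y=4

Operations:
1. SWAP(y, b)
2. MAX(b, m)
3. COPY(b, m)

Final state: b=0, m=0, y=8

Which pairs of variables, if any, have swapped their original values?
None

Comparing initial and final values:
m: 0 → 0
b: 8 → 0
y: 4 → 8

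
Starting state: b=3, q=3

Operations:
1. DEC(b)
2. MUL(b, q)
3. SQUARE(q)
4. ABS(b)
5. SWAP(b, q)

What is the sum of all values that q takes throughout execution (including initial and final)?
33

Values of q at each step:
Initial: q = 3
After step 1: q = 3
After step 2: q = 3
After step 3: q = 9
After step 4: q = 9
After step 5: q = 6
Sum = 3 + 3 + 3 + 9 + 9 + 6 = 33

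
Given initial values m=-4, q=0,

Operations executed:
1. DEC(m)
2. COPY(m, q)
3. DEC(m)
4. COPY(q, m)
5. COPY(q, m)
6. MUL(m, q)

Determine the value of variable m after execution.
m = 1

Tracing execution:
Step 1: DEC(m) → m = -5
Step 2: COPY(m, q) → m = 0
Step 3: DEC(m) → m = -1
Step 4: COPY(q, m) → m = -1
Step 5: COPY(q, m) → m = -1
Step 6: MUL(m, q) → m = 1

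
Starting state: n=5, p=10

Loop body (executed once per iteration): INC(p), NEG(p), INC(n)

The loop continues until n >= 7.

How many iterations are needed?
2

Tracing iterations:
Initial: n=5, p=10
After iteration 1: n=6, p=-11
After iteration 2: n=7, p=10
n >= 7 now holds, so the loop exits after 2 iterations.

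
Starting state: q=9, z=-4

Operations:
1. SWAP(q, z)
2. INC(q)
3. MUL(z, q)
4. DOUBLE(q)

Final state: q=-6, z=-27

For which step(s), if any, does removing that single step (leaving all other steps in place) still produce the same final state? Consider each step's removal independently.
None - removing any single step changes the final result

Testing removal of each single step:
Without step 1: final = q=20, z=-40 (different)
Without step 2: final = q=-8, z=-36 (different)
Without step 3: final = q=-6, z=9 (different)
Without step 4: final = q=-3, z=-27 (different)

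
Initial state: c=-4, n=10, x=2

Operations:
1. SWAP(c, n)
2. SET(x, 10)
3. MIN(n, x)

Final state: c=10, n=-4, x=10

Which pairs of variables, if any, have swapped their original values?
(c, n)

Comparing initial and final values:
c: -4 → 10
x: 2 → 10
n: 10 → -4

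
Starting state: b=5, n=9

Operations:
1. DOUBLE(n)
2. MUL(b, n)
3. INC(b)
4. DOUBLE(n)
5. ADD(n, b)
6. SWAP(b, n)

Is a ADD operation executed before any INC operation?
No

First ADD: step 5
First INC: step 3
Since 5 > 3, INC comes first.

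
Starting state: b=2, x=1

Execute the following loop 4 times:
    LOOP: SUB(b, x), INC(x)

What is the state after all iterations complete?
b=-8, x=5

Iteration trace:
Start: b=2, x=1
After iteration 1: b=1, x=2
After iteration 2: b=-1, x=3
After iteration 3: b=-4, x=4
After iteration 4: b=-8, x=5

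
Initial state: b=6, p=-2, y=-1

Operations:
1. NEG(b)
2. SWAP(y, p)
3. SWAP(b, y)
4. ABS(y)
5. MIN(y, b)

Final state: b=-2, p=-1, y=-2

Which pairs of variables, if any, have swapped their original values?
(p, y)

Comparing initial and final values:
b: 6 → -2
p: -2 → -1
y: -1 → -2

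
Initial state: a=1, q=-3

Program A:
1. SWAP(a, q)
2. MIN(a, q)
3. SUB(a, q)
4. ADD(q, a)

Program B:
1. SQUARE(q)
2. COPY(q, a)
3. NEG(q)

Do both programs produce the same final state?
No

Program A final state: a=-4, q=-3
Program B final state: a=1, q=-1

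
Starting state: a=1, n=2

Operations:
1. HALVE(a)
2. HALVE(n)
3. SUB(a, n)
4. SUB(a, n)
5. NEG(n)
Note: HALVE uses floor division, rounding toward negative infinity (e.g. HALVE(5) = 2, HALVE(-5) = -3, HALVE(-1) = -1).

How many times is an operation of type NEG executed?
1

Counting NEG operations:
Step 5: NEG(n) ← NEG
Total: 1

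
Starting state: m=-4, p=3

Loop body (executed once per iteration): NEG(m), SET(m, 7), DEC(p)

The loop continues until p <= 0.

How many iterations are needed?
3

Tracing iterations:
Initial: m=-4, p=3
After iteration 1: m=7, p=2
After iteration 2: m=7, p=1
After iteration 3: m=7, p=0
p <= 0 now holds, so the loop exits after 3 iterations.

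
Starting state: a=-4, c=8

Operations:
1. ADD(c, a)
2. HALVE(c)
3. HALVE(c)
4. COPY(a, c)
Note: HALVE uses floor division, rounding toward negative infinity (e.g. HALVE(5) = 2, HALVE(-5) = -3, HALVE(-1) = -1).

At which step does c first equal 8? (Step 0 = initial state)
Step 0

Tracing c:
Initial: c = 8 ← first occurrence
After step 1: c = 4
After step 2: c = 2
After step 3: c = 1
After step 4: c = 1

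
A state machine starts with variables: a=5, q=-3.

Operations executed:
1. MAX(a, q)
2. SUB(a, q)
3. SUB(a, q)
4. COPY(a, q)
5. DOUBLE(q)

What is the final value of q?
q = -6

Tracing execution:
Step 1: MAX(a, q) → q = -3
Step 2: SUB(a, q) → q = -3
Step 3: SUB(a, q) → q = -3
Step 4: COPY(a, q) → q = -3
Step 5: DOUBLE(q) → q = -6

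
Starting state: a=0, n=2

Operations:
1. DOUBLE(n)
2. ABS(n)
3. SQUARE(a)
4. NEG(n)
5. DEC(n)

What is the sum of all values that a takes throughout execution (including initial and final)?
0

Values of a at each step:
Initial: a = 0
After step 1: a = 0
After step 2: a = 0
After step 3: a = 0
After step 4: a = 0
After step 5: a = 0
Sum = 0 + 0 + 0 + 0 + 0 + 0 = 0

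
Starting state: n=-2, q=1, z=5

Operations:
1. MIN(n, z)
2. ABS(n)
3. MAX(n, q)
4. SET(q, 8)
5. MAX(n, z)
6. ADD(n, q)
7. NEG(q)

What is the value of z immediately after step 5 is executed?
z = 5

Tracing z through execution:
Initial: z = 5
After step 1 (MIN(n, z)): z = 5
After step 2 (ABS(n)): z = 5
After step 3 (MAX(n, q)): z = 5
After step 4 (SET(q, 8)): z = 5
After step 5 (MAX(n, z)): z = 5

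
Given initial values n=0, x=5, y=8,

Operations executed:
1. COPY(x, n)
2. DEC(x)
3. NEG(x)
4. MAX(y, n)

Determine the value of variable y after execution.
y = 8

Tracing execution:
Step 1: COPY(x, n) → y = 8
Step 2: DEC(x) → y = 8
Step 3: NEG(x) → y = 8
Step 4: MAX(y, n) → y = 8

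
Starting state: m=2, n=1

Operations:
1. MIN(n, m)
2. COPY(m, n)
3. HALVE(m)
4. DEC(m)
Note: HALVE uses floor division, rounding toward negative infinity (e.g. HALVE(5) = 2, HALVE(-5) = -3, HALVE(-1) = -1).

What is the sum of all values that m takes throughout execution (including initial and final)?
4

Values of m at each step:
Initial: m = 2
After step 1: m = 2
After step 2: m = 1
After step 3: m = 0
After step 4: m = -1
Sum = 2 + 2 + 1 + 0 + -1 = 4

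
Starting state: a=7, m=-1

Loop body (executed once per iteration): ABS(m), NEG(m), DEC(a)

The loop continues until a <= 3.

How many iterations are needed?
4

Tracing iterations:
Initial: a=7, m=-1
After iteration 1: a=6, m=-1
After iteration 2: a=5, m=-1
After iteration 3: a=4, m=-1
After iteration 4: a=3, m=-1
a <= 3 now holds, so the loop exits after 4 iterations.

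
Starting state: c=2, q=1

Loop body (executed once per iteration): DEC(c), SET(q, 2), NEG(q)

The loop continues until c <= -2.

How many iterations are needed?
4

Tracing iterations:
Initial: c=2, q=1
After iteration 1: c=1, q=-2
After iteration 2: c=0, q=-2
After iteration 3: c=-1, q=-2
After iteration 4: c=-2, q=-2
c <= -2 now holds, so the loop exits after 4 iterations.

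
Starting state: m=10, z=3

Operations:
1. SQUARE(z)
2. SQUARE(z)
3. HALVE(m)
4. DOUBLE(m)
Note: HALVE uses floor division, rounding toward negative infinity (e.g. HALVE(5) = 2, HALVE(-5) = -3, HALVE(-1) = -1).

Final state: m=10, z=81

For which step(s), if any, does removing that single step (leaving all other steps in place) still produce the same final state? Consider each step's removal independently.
None - removing any single step changes the final result

Testing removal of each single step:
Without step 1: final = m=10, z=9 (different)
Without step 2: final = m=10, z=9 (different)
Without step 3: final = m=20, z=81 (different)
Without step 4: final = m=5, z=81 (different)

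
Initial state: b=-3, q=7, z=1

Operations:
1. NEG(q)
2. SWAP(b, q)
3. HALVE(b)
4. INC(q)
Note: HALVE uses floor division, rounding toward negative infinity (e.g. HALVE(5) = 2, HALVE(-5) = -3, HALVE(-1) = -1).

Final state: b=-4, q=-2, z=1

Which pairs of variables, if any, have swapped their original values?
None

Comparing initial and final values:
q: 7 → -2
z: 1 → 1
b: -3 → -4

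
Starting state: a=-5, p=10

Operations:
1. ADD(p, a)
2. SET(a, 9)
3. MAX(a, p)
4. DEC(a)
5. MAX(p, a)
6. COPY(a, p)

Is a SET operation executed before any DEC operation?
Yes

First SET: step 2
First DEC: step 4
Since 2 < 4, SET comes first.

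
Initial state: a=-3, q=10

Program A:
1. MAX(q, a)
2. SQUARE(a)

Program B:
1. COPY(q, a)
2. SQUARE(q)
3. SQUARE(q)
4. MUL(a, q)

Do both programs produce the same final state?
No

Program A final state: a=9, q=10
Program B final state: a=-243, q=81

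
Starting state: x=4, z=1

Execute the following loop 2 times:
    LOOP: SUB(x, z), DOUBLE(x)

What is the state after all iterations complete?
x=10, z=1

Iteration trace:
Start: x=4, z=1
After iteration 1: x=6, z=1
After iteration 2: x=10, z=1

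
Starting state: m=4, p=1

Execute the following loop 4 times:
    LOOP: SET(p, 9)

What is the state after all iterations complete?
m=4, p=9

Iteration trace:
Start: m=4, p=1
After iteration 1: m=4, p=9
After iteration 2: m=4, p=9
After iteration 3: m=4, p=9
After iteration 4: m=4, p=9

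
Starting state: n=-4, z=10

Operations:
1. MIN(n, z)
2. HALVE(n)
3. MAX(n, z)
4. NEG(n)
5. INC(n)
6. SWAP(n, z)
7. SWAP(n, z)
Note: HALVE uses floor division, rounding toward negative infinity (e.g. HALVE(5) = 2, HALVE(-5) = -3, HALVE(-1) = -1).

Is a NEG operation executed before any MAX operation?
No

First NEG: step 4
First MAX: step 3
Since 4 > 3, MAX comes first.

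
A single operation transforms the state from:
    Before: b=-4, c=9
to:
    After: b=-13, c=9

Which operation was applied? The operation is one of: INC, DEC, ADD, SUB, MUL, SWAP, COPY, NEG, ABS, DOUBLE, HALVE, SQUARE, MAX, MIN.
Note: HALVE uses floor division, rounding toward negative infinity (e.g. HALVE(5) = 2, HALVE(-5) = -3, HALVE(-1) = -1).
SUB(b, c)

Analyzing the change:
Before: b=-4, c=9
After: b=-13, c=9
Variable b changed from -4 to -13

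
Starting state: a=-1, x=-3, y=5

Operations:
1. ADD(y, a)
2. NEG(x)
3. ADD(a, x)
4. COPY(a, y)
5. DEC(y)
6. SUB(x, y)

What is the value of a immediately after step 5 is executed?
a = 4

Tracing a through execution:
Initial: a = -1
After step 1 (ADD(y, a)): a = -1
After step 2 (NEG(x)): a = -1
After step 3 (ADD(a, x)): a = 2
After step 4 (COPY(a, y)): a = 4
After step 5 (DEC(y)): a = 4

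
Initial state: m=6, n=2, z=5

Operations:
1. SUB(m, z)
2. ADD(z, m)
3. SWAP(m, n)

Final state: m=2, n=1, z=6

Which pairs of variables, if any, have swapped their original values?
None

Comparing initial and final values:
z: 5 → 6
m: 6 → 2
n: 2 → 1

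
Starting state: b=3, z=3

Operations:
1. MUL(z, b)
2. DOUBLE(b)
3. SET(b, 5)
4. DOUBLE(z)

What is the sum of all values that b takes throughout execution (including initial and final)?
22

Values of b at each step:
Initial: b = 3
After step 1: b = 3
After step 2: b = 6
After step 3: b = 5
After step 4: b = 5
Sum = 3 + 3 + 6 + 5 + 5 = 22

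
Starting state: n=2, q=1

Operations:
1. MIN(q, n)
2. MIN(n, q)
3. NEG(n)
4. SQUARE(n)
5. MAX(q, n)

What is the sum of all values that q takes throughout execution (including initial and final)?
6

Values of q at each step:
Initial: q = 1
After step 1: q = 1
After step 2: q = 1
After step 3: q = 1
After step 4: q = 1
After step 5: q = 1
Sum = 1 + 1 + 1 + 1 + 1 + 1 = 6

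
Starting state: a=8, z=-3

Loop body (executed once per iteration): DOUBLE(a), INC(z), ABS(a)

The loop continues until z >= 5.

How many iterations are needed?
8

Tracing iterations:
Initial: a=8, z=-3
After iteration 1: a=16, z=-2
After iteration 2: a=32, z=-1
After iteration 3: a=64, z=0
After iteration 4: a=128, z=1
After iteration 5: a=256, z=2
After iteration 6: a=512, z=3
After iteration 7: a=1024, z=4
After iteration 8: a=2048, z=5
z >= 5 now holds, so the loop exits after 8 iterations.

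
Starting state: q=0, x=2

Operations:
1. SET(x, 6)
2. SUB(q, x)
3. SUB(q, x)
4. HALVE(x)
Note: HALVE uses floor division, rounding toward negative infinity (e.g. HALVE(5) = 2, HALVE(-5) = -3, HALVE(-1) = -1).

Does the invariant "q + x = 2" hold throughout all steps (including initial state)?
No, violated after step 1

The invariant is violated after step 1.

State at each step:
Initial: q=0, x=2
After step 1: q=0, x=6
After step 2: q=-6, x=6
After step 3: q=-12, x=6
After step 4: q=-12, x=3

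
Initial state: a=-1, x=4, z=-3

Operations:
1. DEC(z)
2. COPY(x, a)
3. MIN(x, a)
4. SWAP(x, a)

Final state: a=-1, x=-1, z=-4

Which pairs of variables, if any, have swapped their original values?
None

Comparing initial and final values:
a: -1 → -1
x: 4 → -1
z: -3 → -4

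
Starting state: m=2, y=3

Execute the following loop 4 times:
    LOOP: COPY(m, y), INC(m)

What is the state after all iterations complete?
m=4, y=3

Iteration trace:
Start: m=2, y=3
After iteration 1: m=4, y=3
After iteration 2: m=4, y=3
After iteration 3: m=4, y=3
After iteration 4: m=4, y=3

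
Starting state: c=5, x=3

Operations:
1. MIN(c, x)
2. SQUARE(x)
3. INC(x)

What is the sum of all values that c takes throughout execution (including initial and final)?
14

Values of c at each step:
Initial: c = 5
After step 1: c = 3
After step 2: c = 3
After step 3: c = 3
Sum = 5 + 3 + 3 + 3 = 14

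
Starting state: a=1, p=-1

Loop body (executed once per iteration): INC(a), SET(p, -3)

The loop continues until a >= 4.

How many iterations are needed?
3

Tracing iterations:
Initial: a=1, p=-1
After iteration 1: a=2, p=-3
After iteration 2: a=3, p=-3
After iteration 3: a=4, p=-3
a >= 4 now holds, so the loop exits after 3 iterations.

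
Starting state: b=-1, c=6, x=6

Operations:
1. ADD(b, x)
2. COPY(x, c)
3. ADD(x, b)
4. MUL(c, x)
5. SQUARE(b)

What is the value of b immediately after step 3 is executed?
b = 5

Tracing b through execution:
Initial: b = -1
After step 1 (ADD(b, x)): b = 5
After step 2 (COPY(x, c)): b = 5
After step 3 (ADD(x, b)): b = 5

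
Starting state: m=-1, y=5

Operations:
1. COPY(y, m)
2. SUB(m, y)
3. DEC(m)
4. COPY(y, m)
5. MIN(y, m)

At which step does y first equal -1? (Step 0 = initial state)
Step 1

Tracing y:
Initial: y = 5
After step 1: y = -1 ← first occurrence
After step 2: y = -1
After step 3: y = -1
After step 4: y = -1
After step 5: y = -1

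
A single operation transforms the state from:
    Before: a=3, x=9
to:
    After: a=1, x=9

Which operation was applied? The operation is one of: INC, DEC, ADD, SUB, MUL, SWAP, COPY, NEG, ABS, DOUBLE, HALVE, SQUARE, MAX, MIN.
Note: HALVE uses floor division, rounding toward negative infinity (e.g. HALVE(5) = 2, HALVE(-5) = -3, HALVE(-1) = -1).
HALVE(a)

Analyzing the change:
Before: a=3, x=9
After: a=1, x=9
Variable a changed from 3 to 1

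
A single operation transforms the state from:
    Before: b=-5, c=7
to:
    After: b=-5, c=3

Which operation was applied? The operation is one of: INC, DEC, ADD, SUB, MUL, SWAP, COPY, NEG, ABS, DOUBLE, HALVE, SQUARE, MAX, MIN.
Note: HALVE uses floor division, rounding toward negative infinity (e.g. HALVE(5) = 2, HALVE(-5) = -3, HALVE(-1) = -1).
HALVE(c)

Analyzing the change:
Before: b=-5, c=7
After: b=-5, c=3
Variable c changed from 7 to 3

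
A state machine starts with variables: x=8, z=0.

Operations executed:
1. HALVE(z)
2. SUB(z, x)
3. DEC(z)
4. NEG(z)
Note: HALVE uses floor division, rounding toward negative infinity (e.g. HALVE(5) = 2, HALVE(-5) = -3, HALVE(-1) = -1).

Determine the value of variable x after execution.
x = 8

Tracing execution:
Step 1: HALVE(z) → x = 8
Step 2: SUB(z, x) → x = 8
Step 3: DEC(z) → x = 8
Step 4: NEG(z) → x = 8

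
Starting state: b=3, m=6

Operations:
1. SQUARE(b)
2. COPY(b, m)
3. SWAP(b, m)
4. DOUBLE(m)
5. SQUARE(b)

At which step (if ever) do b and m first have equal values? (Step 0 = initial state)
Step 2

b and m first become equal after step 2.

Comparing values at each step:
Initial: b=3, m=6
After step 1: b=9, m=6
After step 2: b=6, m=6 ← equal!
After step 3: b=6, m=6 ← equal!
After step 4: b=6, m=12
After step 5: b=36, m=12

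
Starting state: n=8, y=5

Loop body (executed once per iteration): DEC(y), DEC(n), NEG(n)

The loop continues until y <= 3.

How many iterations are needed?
2

Tracing iterations:
Initial: n=8, y=5
After iteration 1: n=-7, y=4
After iteration 2: n=8, y=3
y <= 3 now holds, so the loop exits after 2 iterations.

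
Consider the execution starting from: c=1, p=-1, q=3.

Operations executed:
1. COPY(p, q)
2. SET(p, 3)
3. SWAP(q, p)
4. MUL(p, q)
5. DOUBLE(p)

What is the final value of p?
p = 18

Tracing execution:
Step 1: COPY(p, q) → p = 3
Step 2: SET(p, 3) → p = 3
Step 3: SWAP(q, p) → p = 3
Step 4: MUL(p, q) → p = 9
Step 5: DOUBLE(p) → p = 18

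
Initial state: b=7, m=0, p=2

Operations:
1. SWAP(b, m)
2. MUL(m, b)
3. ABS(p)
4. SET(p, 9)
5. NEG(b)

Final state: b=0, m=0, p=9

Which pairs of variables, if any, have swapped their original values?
None

Comparing initial and final values:
b: 7 → 0
p: 2 → 9
m: 0 → 0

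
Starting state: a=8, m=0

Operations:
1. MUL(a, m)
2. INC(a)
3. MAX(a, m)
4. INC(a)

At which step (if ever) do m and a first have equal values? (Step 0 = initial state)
Step 1

m and a first become equal after step 1.

Comparing values at each step:
Initial: m=0, a=8
After step 1: m=0, a=0 ← equal!
After step 2: m=0, a=1
After step 3: m=0, a=1
After step 4: m=0, a=2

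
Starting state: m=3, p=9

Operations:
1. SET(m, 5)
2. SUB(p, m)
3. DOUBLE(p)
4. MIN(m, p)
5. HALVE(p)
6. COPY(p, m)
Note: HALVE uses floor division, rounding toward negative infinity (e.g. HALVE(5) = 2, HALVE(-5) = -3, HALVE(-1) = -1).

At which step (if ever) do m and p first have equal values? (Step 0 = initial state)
Step 6

m and p first become equal after step 6.

Comparing values at each step:
Initial: m=3, p=9
After step 1: m=5, p=9
After step 2: m=5, p=4
After step 3: m=5, p=8
After step 4: m=5, p=8
After step 5: m=5, p=4
After step 6: m=5, p=5 ← equal!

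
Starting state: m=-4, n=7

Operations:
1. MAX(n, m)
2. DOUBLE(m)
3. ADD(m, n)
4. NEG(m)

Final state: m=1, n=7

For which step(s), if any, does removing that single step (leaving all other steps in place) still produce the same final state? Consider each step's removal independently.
Step(s) 1

Testing removal of each single step:
Without step 1: final = m=1, n=7 (same)
Without step 2: final = m=-3, n=7 (different)
Without step 3: final = m=8, n=7 (different)
Without step 4: final = m=-1, n=7 (different)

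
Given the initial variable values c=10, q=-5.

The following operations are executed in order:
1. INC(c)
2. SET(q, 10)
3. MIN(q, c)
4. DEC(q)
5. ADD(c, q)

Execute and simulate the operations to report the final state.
{c: 20, q: 9}

Step-by-step execution:
Initial: c=10, q=-5
After step 1 (INC(c)): c=11, q=-5
After step 2 (SET(q, 10)): c=11, q=10
After step 3 (MIN(q, c)): c=11, q=10
After step 4 (DEC(q)): c=11, q=9
After step 5 (ADD(c, q)): c=20, q=9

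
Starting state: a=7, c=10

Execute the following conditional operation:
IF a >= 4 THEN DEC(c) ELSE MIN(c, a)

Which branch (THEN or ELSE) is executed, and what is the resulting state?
Branch: THEN, Final state: a=7, c=9

Evaluating condition: a >= 4
a = 7
Condition is True, so THEN branch executes
After DEC(c): a=7, c=9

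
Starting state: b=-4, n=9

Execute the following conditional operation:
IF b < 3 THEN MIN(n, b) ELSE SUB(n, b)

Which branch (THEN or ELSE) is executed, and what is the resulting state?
Branch: THEN, Final state: b=-4, n=-4

Evaluating condition: b < 3
b = -4
Condition is True, so THEN branch executes
After MIN(n, b): b=-4, n=-4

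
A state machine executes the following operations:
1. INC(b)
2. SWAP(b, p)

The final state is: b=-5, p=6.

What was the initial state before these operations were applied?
b=5, p=-5

Working backwards:
Final state: b=-5, p=6
Before step 2 (SWAP(b, p)): b=6, p=-5
Before step 1 (INC(b)): b=5, p=-5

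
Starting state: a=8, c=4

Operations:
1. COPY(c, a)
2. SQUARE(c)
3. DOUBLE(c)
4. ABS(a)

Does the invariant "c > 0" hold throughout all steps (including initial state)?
Yes

The invariant holds at every step.

State at each step:
Initial: a=8, c=4
After step 1: a=8, c=8
After step 2: a=8, c=64
After step 3: a=8, c=128
After step 4: a=8, c=128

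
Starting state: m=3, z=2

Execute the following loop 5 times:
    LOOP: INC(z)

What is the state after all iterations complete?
m=3, z=7

Iteration trace:
Start: m=3, z=2
After iteration 1: m=3, z=3
After iteration 2: m=3, z=4
After iteration 3: m=3, z=5
After iteration 4: m=3, z=6
After iteration 5: m=3, z=7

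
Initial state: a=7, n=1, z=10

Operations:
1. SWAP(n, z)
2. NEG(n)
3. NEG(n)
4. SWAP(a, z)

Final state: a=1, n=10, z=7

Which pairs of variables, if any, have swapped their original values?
None

Comparing initial and final values:
n: 1 → 10
z: 10 → 7
a: 7 → 1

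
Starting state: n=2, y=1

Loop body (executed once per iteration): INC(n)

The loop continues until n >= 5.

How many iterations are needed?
3

Tracing iterations:
Initial: n=2, y=1
After iteration 1: n=3, y=1
After iteration 2: n=4, y=1
After iteration 3: n=5, y=1
n >= 5 now holds, so the loop exits after 3 iterations.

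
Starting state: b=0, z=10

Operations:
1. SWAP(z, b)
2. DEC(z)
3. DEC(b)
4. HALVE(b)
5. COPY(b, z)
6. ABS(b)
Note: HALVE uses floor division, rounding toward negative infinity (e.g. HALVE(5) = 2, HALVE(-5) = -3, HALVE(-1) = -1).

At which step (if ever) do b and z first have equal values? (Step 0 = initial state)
Step 5

b and z first become equal after step 5.

Comparing values at each step:
Initial: b=0, z=10
After step 1: b=10, z=0
After step 2: b=10, z=-1
After step 3: b=9, z=-1
After step 4: b=4, z=-1
After step 5: b=-1, z=-1 ← equal!
After step 6: b=1, z=-1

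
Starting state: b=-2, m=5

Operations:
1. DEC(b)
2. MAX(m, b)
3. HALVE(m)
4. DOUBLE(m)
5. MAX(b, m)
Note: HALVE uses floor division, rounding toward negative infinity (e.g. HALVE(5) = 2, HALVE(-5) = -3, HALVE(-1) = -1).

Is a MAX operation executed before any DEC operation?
No

First MAX: step 2
First DEC: step 1
Since 2 > 1, DEC comes first.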